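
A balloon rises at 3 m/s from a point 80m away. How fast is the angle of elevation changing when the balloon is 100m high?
0.014634 rad/s

tan(θ) = y/80
sec²(θ) · dθ/dt = (1/80) · dy/dt
dθ/dt = cos²(θ)/80 · 3 = 80/(80² + 100²) · 3
dθ/dt = 0.014634 rad/s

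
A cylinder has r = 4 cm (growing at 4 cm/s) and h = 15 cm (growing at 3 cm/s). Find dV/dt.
528π cm³/s

V = πr²h
dV/dt = 2πrh·dr/dt + πr²·dh/dt
= 2π(4)(15)(4) + π(4)²(3)
= 528π cm³/s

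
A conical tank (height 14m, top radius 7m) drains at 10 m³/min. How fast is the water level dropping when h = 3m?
40/(9π) ≈ 1.415 m/min

r/h = 7/14, so r = (1/2)h
V = (1/3)πr²h = (1/3)π((1/2)h)²h = (1/12)πh³
dV/dh = (1/4)πh²
dh/dt = (dV/dt)/(dV/dh) = -10/((1/4)π·3²) = -40/(9π) m/min
The level is dropping at 40/(9π) ≈ 1.415 m/min.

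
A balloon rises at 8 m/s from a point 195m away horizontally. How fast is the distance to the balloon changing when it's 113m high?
452√50794/25397 ≈ 4.011 m/s

z² = 195² + y²
z = √(195² + 113²) = √50794
dz/dt = y/z · dy/dt = 113/√50794 · 8 = 452√50794/25397 ≈ 4.011 m/s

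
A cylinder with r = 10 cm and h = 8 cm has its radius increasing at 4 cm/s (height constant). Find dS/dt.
224π cm²/s

S = 2πrh + 2πr² (lateral + bases)
dS/dt = (2πh + 4πr)·dr/dt = (2π·8 + 4π·10)·4
= 224π cm²/s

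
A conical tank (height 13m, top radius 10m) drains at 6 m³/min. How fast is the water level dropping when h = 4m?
507/(800π) ≈ 0.2017 m/min

r/h = 10/13, so r = (10/13)h
V = (1/3)πr²h = (1/3)π((10/13)h)²h = (100/507)πh³
dV/dh = (100/169)πh²
dh/dt = (dV/dt)/(dV/dh) = -6/((100/169)π·4²) = -507/(800π) m/min
The level is dropping at 507/(800π) ≈ 0.2017 m/min.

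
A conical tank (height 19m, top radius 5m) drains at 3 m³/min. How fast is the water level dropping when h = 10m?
1083/(2500π) ≈ 0.1379 m/min

r/h = 5/19, so r = (5/19)h
V = (1/3)πr²h = (1/3)π((5/19)h)²h = (25/1083)πh³
dV/dh = (25/361)πh²
dh/dt = (dV/dt)/(dV/dh) = -3/((25/361)π·10²) = -1083/(2500π) m/min
The level is dropping at 1083/(2500π) ≈ 0.1379 m/min.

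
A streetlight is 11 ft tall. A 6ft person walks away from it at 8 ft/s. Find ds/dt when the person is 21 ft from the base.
48/5 ft/s

By similar triangles: 11/(x+s) = 6/s
Solving: s = 6x/5
ds/dt = 6/5 · dx/dt = 6/5 · 8 = 48/5 ft/s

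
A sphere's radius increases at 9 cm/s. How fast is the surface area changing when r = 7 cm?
504π cm²/s

S = 4πr²
dS/dt = dS/dr · dr/dt = 8πr · 9
At r = 7: dS/dt = 504π cm²/s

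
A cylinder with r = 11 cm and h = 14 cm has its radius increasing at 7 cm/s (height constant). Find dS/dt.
504π cm²/s

S = 2πrh + 2πr² (lateral + bases)
dS/dt = (2πh + 4πr)·dr/dt = (2π·14 + 4π·11)·7
= 504π cm²/s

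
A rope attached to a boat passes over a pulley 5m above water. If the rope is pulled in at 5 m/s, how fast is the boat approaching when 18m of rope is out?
90√299/299 ≈ 5.205 m/s

rope² = x² + 5²
x = √(18² - 5²) = √299
dx/dt = (rope/x) · d(rope)/dt = (18/√299) · (-5) = -90√299/299 m/s
The boat approaches at 90√299/299 ≈ 5.205 m/s.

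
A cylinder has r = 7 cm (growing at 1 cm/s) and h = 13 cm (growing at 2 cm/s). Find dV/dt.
280π cm³/s

V = πr²h
dV/dt = 2πrh·dr/dt + πr²·dh/dt
= 2π(7)(13)(1) + π(7)²(2)
= 280π cm³/s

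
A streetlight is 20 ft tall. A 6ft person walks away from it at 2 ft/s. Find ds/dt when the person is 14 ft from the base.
6/7 ft/s

By similar triangles: 20/(x+s) = 6/s
Solving: s = 6x/14
ds/dt = 6/14 · dx/dt = 3/7 · 2 = 6/7 ft/s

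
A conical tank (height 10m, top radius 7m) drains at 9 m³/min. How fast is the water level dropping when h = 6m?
25/(49π) ≈ 0.1624 m/min

r/h = 7/10, so r = (7/10)h
V = (1/3)πr²h = (1/3)π((7/10)h)²h = (49/300)πh³
dV/dh = (49/100)πh²
dh/dt = (dV/dt)/(dV/dh) = -9/((49/100)π·6²) = -25/(49π) m/min
The level is dropping at 25/(49π) ≈ 0.1624 m/min.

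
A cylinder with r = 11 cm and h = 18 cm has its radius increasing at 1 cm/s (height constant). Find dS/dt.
80π cm²/s

S = 2πrh + 2πr² (lateral + bases)
dS/dt = (2πh + 4πr)·dr/dt = (2π·18 + 4π·11)·1
= 80π cm²/s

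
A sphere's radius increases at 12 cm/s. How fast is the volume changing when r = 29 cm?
40368π cm³/s

V = (4/3)πr³
dV/dt = dV/dr · dr/dt = 4πr² · 12
At r = 29: dV/dt = 40368π cm³/s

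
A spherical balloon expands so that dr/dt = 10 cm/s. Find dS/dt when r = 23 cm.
1840π cm²/s

S = 4πr²
dS/dt = dS/dr · dr/dt = 8πr · 10
At r = 23: dS/dt = 1840π cm²/s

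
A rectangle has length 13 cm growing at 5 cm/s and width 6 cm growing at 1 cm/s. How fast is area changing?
43 cm²/s

A = lw
dA/dt = w·dl/dt + l·dw/dt = 6·5 + 13·1 = 43 cm²/s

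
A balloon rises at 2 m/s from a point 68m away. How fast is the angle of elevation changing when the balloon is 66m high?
0.015145 rad/s

tan(θ) = y/68
sec²(θ) · dθ/dt = (1/68) · dy/dt
dθ/dt = cos²(θ)/68 · 2 = 68/(68² + 66²) · 2
dθ/dt = 0.015145 rad/s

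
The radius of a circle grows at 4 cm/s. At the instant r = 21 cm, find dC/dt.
8π cm/s

C = 2πr
dC/dt = 2π · dr/dt = 2π · 4 = 8π cm/s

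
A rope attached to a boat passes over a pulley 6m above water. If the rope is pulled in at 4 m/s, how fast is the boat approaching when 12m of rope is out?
8√3/3 ≈ 4.619 m/s

rope² = x² + 6²
x = √(12² - 6²) = 6√3
dx/dt = (rope/x) · d(rope)/dt = (12/(6√3)) · (-4) = -8√3/3 m/s
The boat approaches at 8√3/3 ≈ 4.619 m/s.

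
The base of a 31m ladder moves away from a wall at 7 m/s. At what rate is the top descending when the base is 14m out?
98√85/255 ≈ 3.543 m/s

x² + y² = 31²
2x·dx/dt + 2y·dy/dt = 0
dy/dt = -x/y · dx/dt = -14/(3√85) · 7 = -98√85/255 m/s
The top is descending at 98√85/255 ≈ 3.543 m/s.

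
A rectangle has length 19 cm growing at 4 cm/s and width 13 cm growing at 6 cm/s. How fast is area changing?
166 cm²/s

A = lw
dA/dt = w·dl/dt + l·dw/dt = 13·4 + 19·6 = 166 cm²/s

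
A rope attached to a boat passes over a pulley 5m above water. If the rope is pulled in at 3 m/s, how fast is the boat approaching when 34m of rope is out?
34√1131/377 ≈ 3.033 m/s

rope² = x² + 5²
x = √(34² - 5²) = √1131
dx/dt = (rope/x) · d(rope)/dt = (34/√1131) · (-3) = -34√1131/377 m/s
The boat approaches at 34√1131/377 ≈ 3.033 m/s.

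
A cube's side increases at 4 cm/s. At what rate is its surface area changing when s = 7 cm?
336 cm²/s

A = 6s²
dA/dt = 12s · ds/dt = 12·7·4 = 336 cm²/s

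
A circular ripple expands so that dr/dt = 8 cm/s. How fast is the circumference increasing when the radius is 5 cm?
16π cm/s

C = 2πr
dC/dt = 2π · dr/dt = 2π · 8 = 16π cm/s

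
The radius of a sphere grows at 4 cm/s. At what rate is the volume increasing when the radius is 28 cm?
12544π cm³/s

V = (4/3)πr³
dV/dt = dV/dr · dr/dt = 4πr² · 4
At r = 28: dV/dt = 12544π cm³/s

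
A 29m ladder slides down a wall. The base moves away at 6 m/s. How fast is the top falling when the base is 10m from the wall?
20√741/247 ≈ 2.204 m/s

x² + y² = 29²
2x·dx/dt + 2y·dy/dt = 0
dy/dt = -x/y · dx/dt = -10/√741 · 6 = -20√741/247 m/s
The top is descending at 20√741/247 ≈ 2.204 m/s.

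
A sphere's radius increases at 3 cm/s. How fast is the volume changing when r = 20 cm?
4800π cm³/s

V = (4/3)πr³
dV/dt = dV/dr · dr/dt = 4πr² · 3
At r = 20: dV/dt = 4800π cm³/s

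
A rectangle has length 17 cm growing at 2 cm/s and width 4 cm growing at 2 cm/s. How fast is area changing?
42 cm²/s

A = lw
dA/dt = w·dl/dt + l·dw/dt = 4·2 + 17·2 = 42 cm²/s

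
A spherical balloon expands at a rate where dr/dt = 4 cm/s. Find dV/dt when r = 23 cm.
8464π cm³/s

V = (4/3)πr³
dV/dt = dV/dr · dr/dt = 4πr² · 4
At r = 23: dV/dt = 8464π cm³/s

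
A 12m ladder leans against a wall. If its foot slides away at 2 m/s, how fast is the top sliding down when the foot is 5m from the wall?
10√119/119 ≈ 0.9167 m/s

x² + y² = 12²
2x·dx/dt + 2y·dy/dt = 0
dy/dt = -x/y · dx/dt = -5/√119 · 2 = -10√119/119 m/s
The top is descending at 10√119/119 ≈ 0.9167 m/s.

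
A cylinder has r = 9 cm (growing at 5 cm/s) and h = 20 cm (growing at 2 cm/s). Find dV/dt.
1962π cm³/s

V = πr²h
dV/dt = 2πrh·dr/dt + πr²·dh/dt
= 2π(9)(20)(5) + π(9)²(2)
= 1962π cm³/s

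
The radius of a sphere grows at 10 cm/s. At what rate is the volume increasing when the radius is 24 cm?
23040π cm³/s

V = (4/3)πr³
dV/dt = dV/dr · dr/dt = 4πr² · 10
At r = 24: dV/dt = 23040π cm³/s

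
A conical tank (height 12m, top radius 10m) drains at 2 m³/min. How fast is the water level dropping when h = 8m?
9/(200π) ≈ 0.01432 m/min

r/h = 10/12, so r = (5/6)h
V = (1/3)πr²h = (1/3)π((5/6)h)²h = (25/108)πh³
dV/dh = (25/36)πh²
dh/dt = (dV/dt)/(dV/dh) = -2/((25/36)π·8²) = -9/(200π) m/min
The level is dropping at 9/(200π) ≈ 0.01432 m/min.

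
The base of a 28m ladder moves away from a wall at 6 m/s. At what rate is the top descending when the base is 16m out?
8√33/11 ≈ 4.178 m/s

x² + y² = 28²
2x·dx/dt + 2y·dy/dt = 0
dy/dt = -x/y · dx/dt = -16/(4√33) · 6 = -8√33/11 m/s
The top is descending at 8√33/11 ≈ 4.178 m/s.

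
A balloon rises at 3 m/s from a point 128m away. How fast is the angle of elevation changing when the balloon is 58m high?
0.019445 rad/s

tan(θ) = y/128
sec²(θ) · dθ/dt = (1/128) · dy/dt
dθ/dt = cos²(θ)/128 · 3 = 128/(128² + 58²) · 3
dθ/dt = 0.019445 rad/s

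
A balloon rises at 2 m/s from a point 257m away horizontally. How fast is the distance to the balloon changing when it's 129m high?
129√82690/41345 ≈ 0.8972 m/s

z² = 257² + y²
z = √(257² + 129²) = √82690
dz/dt = y/z · dy/dt = 129/√82690 · 2 = 129√82690/41345 ≈ 0.8972 m/s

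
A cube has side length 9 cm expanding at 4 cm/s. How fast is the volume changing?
972 cm³/s

V = s³
dV/dt = 3s² · ds/dt = 3·9²·4 = 972 cm³/s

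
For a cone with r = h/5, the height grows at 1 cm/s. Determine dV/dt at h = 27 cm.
729π/25 cm³/s

V = (1/3)π(h/5)²h = πh³/75
dV/dt = πh²/25 · 1
At h = 27: dV/dt = 729π/25 cm³/s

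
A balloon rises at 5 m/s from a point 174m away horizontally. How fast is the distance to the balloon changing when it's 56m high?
140√8353/8353 ≈ 1.532 m/s

z² = 174² + y²
z = √(174² + 56²) = 2√8353
dz/dt = y/z · dy/dt = 56/(2√8353) · 5 = 140√8353/8353 ≈ 1.532 m/s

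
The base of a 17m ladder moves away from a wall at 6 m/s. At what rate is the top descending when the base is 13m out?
13√30/10 ≈ 7.12 m/s

x² + y² = 17²
2x·dx/dt + 2y·dy/dt = 0
dy/dt = -x/y · dx/dt = -13/(2√30) · 6 = -13√30/10 m/s
The top is descending at 13√30/10 ≈ 7.12 m/s.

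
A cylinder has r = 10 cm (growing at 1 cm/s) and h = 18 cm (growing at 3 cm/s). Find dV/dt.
660π cm³/s

V = πr²h
dV/dt = 2πrh·dr/dt + πr²·dh/dt
= 2π(10)(18)(1) + π(10)²(3)
= 660π cm³/s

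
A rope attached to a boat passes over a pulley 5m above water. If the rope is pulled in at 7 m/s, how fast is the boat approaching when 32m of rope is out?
224√111/333 ≈ 7.087 m/s

rope² = x² + 5²
x = √(32² - 5²) = 3√111
dx/dt = (rope/x) · d(rope)/dt = (32/(3√111)) · (-7) = -224√111/333 m/s
The boat approaches at 224√111/333 ≈ 7.087 m/s.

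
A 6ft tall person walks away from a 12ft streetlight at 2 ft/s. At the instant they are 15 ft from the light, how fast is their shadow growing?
2 ft/s

By similar triangles: 12/(x+s) = 6/s
Solving: s = 6x/6
ds/dt = 6/6 · dx/dt = 1 · 2 = 2 ft/s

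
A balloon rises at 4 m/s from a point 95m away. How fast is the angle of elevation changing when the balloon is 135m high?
0.013945 rad/s

tan(θ) = y/95
sec²(θ) · dθ/dt = (1/95) · dy/dt
dθ/dt = cos²(θ)/95 · 4 = 95/(95² + 135²) · 4
dθ/dt = 0.013945 rad/s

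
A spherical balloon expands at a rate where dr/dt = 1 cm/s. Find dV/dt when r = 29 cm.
3364π cm³/s

V = (4/3)πr³
dV/dt = dV/dr · dr/dt = 4πr² · 1
At r = 29: dV/dt = 3364π cm³/s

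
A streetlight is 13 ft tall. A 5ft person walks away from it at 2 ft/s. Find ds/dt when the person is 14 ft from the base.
5/4 ft/s

By similar triangles: 13/(x+s) = 5/s
Solving: s = 5x/8
ds/dt = 5/8 · dx/dt = 5/8 · 2 = 5/4 ft/s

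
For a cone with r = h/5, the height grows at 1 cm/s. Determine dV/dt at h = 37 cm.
1369π/25 cm³/s

V = (1/3)π(h/5)²h = πh³/75
dV/dt = πh²/25 · 1
At h = 37: dV/dt = 1369π/25 cm³/s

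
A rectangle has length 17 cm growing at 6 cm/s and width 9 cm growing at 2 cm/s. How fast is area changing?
88 cm²/s

A = lw
dA/dt = w·dl/dt + l·dw/dt = 9·6 + 17·2 = 88 cm²/s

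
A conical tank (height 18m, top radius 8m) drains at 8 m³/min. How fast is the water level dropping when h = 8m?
81/(128π) ≈ 0.2014 m/min

r/h = 8/18, so r = (4/9)h
V = (1/3)πr²h = (1/3)π((4/9)h)²h = (16/243)πh³
dV/dh = (16/81)πh²
dh/dt = (dV/dt)/(dV/dh) = -8/((16/81)π·8²) = -81/(128π) m/min
The level is dropping at 81/(128π) ≈ 0.2014 m/min.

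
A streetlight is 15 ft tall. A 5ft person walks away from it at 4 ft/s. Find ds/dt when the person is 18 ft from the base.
2 ft/s

By similar triangles: 15/(x+s) = 5/s
Solving: s = 5x/10
ds/dt = 5/10 · dx/dt = 1/2 · 4 = 2 ft/s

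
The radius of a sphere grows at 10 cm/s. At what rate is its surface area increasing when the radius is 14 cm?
1120π cm²/s

S = 4πr²
dS/dt = dS/dr · dr/dt = 8πr · 10
At r = 14: dS/dt = 1120π cm²/s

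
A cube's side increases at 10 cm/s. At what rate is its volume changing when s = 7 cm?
1470 cm³/s

V = s³
dV/dt = 3s² · ds/dt = 3·7²·10 = 1470 cm³/s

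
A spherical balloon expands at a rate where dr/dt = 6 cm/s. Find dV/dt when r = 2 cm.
96π cm³/s

V = (4/3)πr³
dV/dt = dV/dr · dr/dt = 4πr² · 6
At r = 2: dV/dt = 96π cm³/s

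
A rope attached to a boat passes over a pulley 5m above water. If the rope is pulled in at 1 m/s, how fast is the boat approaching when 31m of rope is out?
31√26/156 ≈ 1.013 m/s

rope² = x² + 5²
x = √(31² - 5²) = 6√26
dx/dt = (rope/x) · d(rope)/dt = (31/(6√26)) · (-1) = -31√26/156 m/s
The boat approaches at 31√26/156 ≈ 1.013 m/s.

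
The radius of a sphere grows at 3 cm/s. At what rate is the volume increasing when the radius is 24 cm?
6912π cm³/s

V = (4/3)πr³
dV/dt = dV/dr · dr/dt = 4πr² · 3
At r = 24: dV/dt = 6912π cm³/s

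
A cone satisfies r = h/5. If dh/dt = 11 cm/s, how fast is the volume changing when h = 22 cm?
5324π/25 cm³/s

V = (1/3)π(h/5)²h = πh³/75
dV/dt = πh²/25 · 11
At h = 22: dV/dt = 5324π/25 cm³/s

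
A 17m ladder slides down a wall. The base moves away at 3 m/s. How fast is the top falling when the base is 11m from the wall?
11√42/28 ≈ 2.546 m/s

x² + y² = 17²
2x·dx/dt + 2y·dy/dt = 0
dy/dt = -x/y · dx/dt = -11/(2√42) · 3 = -11√42/28 m/s
The top is descending at 11√42/28 ≈ 2.546 m/s.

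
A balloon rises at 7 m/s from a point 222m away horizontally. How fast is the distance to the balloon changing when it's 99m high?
231√6565/6565 ≈ 2.851 m/s

z² = 222² + y²
z = √(222² + 99²) = 3√6565
dz/dt = y/z · dy/dt = 99/(3√6565) · 7 = 231√6565/6565 ≈ 2.851 m/s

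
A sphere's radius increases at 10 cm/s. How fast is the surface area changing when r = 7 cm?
560π cm²/s

S = 4πr²
dS/dt = dS/dr · dr/dt = 8πr · 10
At r = 7: dS/dt = 560π cm²/s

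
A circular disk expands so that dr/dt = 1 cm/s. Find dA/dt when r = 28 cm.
56π cm²/s

A = πr²
dA/dt = 2πr · dr/dt = 2π(28)(1) = 56π cm²/s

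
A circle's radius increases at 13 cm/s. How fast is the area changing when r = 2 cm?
52π cm²/s

A = πr²
dA/dt = 2πr · dr/dt = 2π(2)(13) = 52π cm²/s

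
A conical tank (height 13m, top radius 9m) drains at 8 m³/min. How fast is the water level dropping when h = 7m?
1352/(3969π) ≈ 0.1084 m/min

r/h = 9/13, so r = (9/13)h
V = (1/3)πr²h = (1/3)π((9/13)h)²h = (27/169)πh³
dV/dh = (81/169)πh²
dh/dt = (dV/dt)/(dV/dh) = -8/((81/169)π·7²) = -1352/(3969π) m/min
The level is dropping at 1352/(3969π) ≈ 0.1084 m/min.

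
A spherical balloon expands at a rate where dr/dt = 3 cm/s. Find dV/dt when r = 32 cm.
12288π cm³/s

V = (4/3)πr³
dV/dt = dV/dr · dr/dt = 4πr² · 3
At r = 32: dV/dt = 12288π cm³/s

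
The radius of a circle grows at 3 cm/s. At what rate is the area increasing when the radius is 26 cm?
156π cm²/s

A = πr²
dA/dt = 2πr · dr/dt = 2π(26)(3) = 156π cm²/s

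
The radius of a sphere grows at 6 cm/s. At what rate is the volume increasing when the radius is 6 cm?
864π cm³/s

V = (4/3)πr³
dV/dt = dV/dr · dr/dt = 4πr² · 6
At r = 6: dV/dt = 864π cm³/s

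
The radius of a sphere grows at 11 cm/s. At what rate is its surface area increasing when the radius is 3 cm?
264π cm²/s

S = 4πr²
dS/dt = dS/dr · dr/dt = 8πr · 11
At r = 3: dS/dt = 264π cm²/s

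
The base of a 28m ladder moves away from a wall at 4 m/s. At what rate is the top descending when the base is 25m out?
100√159/159 ≈ 7.931 m/s

x² + y² = 28²
2x·dx/dt + 2y·dy/dt = 0
dy/dt = -x/y · dx/dt = -25/√159 · 4 = -100√159/159 m/s
The top is descending at 100√159/159 ≈ 7.931 m/s.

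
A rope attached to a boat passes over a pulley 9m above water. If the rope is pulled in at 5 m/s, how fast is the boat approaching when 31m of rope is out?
31√55/44 ≈ 5.225 m/s

rope² = x² + 9²
x = √(31² - 9²) = 4√55
dx/dt = (rope/x) · d(rope)/dt = (31/(4√55)) · (-5) = -31√55/44 m/s
The boat approaches at 31√55/44 ≈ 5.225 m/s.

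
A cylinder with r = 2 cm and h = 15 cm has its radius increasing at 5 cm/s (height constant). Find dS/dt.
190π cm²/s

S = 2πrh + 2πr² (lateral + bases)
dS/dt = (2πh + 4πr)·dr/dt = (2π·15 + 4π·2)·5
= 190π cm²/s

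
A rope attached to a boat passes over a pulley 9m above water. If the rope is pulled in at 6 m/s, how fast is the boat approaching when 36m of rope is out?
8√15/5 ≈ 6.197 m/s

rope² = x² + 9²
x = √(36² - 9²) = 9√15
dx/dt = (rope/x) · d(rope)/dt = (36/(9√15)) · (-6) = -8√15/5 m/s
The boat approaches at 8√15/5 ≈ 6.197 m/s.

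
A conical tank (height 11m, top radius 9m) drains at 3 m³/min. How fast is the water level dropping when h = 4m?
121/(432π) ≈ 0.08916 m/min

r/h = 9/11, so r = (9/11)h
V = (1/3)πr²h = (1/3)π((9/11)h)²h = (27/121)πh³
dV/dh = (81/121)πh²
dh/dt = (dV/dt)/(dV/dh) = -3/((81/121)π·4²) = -121/(432π) m/min
The level is dropping at 121/(432π) ≈ 0.08916 m/min.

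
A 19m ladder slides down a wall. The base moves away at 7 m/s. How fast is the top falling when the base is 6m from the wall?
42√13/65 ≈ 2.33 m/s

x² + y² = 19²
2x·dx/dt + 2y·dy/dt = 0
dy/dt = -x/y · dx/dt = -6/(5√13) · 7 = -42√13/65 m/s
The top is descending at 42√13/65 ≈ 2.33 m/s.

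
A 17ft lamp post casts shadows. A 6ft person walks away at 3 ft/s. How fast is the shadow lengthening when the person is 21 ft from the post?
18/11 ft/s

By similar triangles: 17/(x+s) = 6/s
Solving: s = 6x/11
ds/dt = 6/11 · dx/dt = 6/11 · 3 = 18/11 ft/s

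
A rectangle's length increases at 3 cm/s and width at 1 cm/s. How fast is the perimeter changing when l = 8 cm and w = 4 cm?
8 cm/s

P = 2(l + w)
dP/dt = 2(dl/dt + dw/dt) = 2(3 + 1) = 8 cm/s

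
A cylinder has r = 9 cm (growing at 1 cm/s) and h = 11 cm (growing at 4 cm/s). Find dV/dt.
522π cm³/s

V = πr²h
dV/dt = 2πrh·dr/dt + πr²·dh/dt
= 2π(9)(11)(1) + π(9)²(4)
= 522π cm³/s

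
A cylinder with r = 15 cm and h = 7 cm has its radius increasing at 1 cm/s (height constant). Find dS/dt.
74π cm²/s

S = 2πrh + 2πr² (lateral + bases)
dS/dt = (2πh + 4πr)·dr/dt = (2π·7 + 4π·15)·1
= 74π cm²/s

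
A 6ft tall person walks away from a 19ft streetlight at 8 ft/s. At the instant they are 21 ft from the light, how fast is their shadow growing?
48/13 ft/s

By similar triangles: 19/(x+s) = 6/s
Solving: s = 6x/13
ds/dt = 6/13 · dx/dt = 6/13 · 8 = 48/13 ft/s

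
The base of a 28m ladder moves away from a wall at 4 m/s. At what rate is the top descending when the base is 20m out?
5√6/3 ≈ 4.082 m/s

x² + y² = 28²
2x·dx/dt + 2y·dy/dt = 0
dy/dt = -x/y · dx/dt = -20/(8√6) · 4 = -5√6/3 m/s
The top is descending at 5√6/3 ≈ 4.082 m/s.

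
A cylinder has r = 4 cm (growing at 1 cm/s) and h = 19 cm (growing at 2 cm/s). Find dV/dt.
184π cm³/s

V = πr²h
dV/dt = 2πrh·dr/dt + πr²·dh/dt
= 2π(4)(19)(1) + π(4)²(2)
= 184π cm³/s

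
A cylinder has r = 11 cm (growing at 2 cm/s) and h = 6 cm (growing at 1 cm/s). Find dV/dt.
385π cm³/s

V = πr²h
dV/dt = 2πrh·dr/dt + πr²·dh/dt
= 2π(11)(6)(2) + π(11)²(1)
= 385π cm³/s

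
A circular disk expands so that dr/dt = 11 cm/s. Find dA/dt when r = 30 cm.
660π cm²/s

A = πr²
dA/dt = 2πr · dr/dt = 2π(30)(11) = 660π cm²/s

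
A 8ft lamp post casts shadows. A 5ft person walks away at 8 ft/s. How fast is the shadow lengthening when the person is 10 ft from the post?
40/3 ft/s

By similar triangles: 8/(x+s) = 5/s
Solving: s = 5x/3
ds/dt = 5/3 · dx/dt = 5/3 · 8 = 40/3 ft/s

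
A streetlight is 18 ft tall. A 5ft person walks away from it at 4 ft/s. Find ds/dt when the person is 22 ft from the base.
20/13 ft/s

By similar triangles: 18/(x+s) = 5/s
Solving: s = 5x/13
ds/dt = 5/13 · dx/dt = 5/13 · 4 = 20/13 ft/s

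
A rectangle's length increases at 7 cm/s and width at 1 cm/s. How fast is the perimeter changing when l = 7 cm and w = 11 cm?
16 cm/s

P = 2(l + w)
dP/dt = 2(dl/dt + dw/dt) = 2(7 + 1) = 16 cm/s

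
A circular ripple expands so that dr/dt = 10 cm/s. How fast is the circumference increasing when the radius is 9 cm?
20π cm/s

C = 2πr
dC/dt = 2π · dr/dt = 2π · 10 = 20π cm/s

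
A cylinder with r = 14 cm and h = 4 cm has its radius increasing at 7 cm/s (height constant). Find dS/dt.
448π cm²/s

S = 2πrh + 2πr² (lateral + bases)
dS/dt = (2πh + 4πr)·dr/dt = (2π·4 + 4π·14)·7
= 448π cm²/s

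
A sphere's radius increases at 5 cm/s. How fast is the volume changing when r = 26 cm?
13520π cm³/s

V = (4/3)πr³
dV/dt = dV/dr · dr/dt = 4πr² · 5
At r = 26: dV/dt = 13520π cm³/s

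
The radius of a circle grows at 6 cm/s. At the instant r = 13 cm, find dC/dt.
12π cm/s

C = 2πr
dC/dt = 2π · dr/dt = 2π · 6 = 12π cm/s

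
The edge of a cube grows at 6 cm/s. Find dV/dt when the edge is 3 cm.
162 cm³/s

V = s³
dV/dt = 3s² · ds/dt = 3·3²·6 = 162 cm³/s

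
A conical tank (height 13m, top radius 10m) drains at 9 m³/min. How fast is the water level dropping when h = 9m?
169/(900π) ≈ 0.05977 m/min

r/h = 10/13, so r = (10/13)h
V = (1/3)πr²h = (1/3)π((10/13)h)²h = (100/507)πh³
dV/dh = (100/169)πh²
dh/dt = (dV/dt)/(dV/dh) = -9/((100/169)π·9²) = -169/(900π) m/min
The level is dropping at 169/(900π) ≈ 0.05977 m/min.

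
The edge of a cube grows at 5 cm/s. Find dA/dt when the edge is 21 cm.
1260 cm²/s

A = 6s²
dA/dt = 12s · ds/dt = 12·21·5 = 1260 cm²/s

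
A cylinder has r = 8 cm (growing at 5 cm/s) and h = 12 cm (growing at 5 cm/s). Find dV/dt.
1280π cm³/s

V = πr²h
dV/dt = 2πrh·dr/dt + πr²·dh/dt
= 2π(8)(12)(5) + π(8)²(5)
= 1280π cm³/s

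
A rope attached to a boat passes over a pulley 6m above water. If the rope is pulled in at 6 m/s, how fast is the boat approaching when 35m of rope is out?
210√1189/1189 ≈ 6.09 m/s

rope² = x² + 6²
x = √(35² - 6²) = √1189
dx/dt = (rope/x) · d(rope)/dt = (35/√1189) · (-6) = -210√1189/1189 m/s
The boat approaches at 210√1189/1189 ≈ 6.09 m/s.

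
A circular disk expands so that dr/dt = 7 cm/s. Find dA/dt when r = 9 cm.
126π cm²/s

A = πr²
dA/dt = 2πr · dr/dt = 2π(9)(7) = 126π cm²/s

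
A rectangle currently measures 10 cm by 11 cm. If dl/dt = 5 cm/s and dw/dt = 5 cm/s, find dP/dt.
20 cm/s

P = 2(l + w)
dP/dt = 2(dl/dt + dw/dt) = 2(5 + 5) = 20 cm/s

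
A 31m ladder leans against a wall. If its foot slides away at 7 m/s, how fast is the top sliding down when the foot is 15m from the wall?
105√46/184 ≈ 3.87 m/s

x² + y² = 31²
2x·dx/dt + 2y·dy/dt = 0
dy/dt = -x/y · dx/dt = -15/(4√46) · 7 = -105√46/184 m/s
The top is descending at 105√46/184 ≈ 3.87 m/s.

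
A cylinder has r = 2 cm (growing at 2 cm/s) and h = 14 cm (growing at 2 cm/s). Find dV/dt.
120π cm³/s

V = πr²h
dV/dt = 2πrh·dr/dt + πr²·dh/dt
= 2π(2)(14)(2) + π(2)²(2)
= 120π cm³/s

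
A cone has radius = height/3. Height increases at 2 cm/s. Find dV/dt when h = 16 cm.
512π/9 cm³/s

V = (1/3)π(h/3)²h = πh³/27
dV/dt = πh²/9 · 2
At h = 16: dV/dt = 512π/9 cm³/s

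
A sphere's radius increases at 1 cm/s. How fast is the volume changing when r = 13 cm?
676π cm³/s

V = (4/3)πr³
dV/dt = dV/dr · dr/dt = 4πr² · 1
At r = 13: dV/dt = 676π cm³/s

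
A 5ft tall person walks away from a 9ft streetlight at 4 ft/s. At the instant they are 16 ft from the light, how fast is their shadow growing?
5 ft/s

By similar triangles: 9/(x+s) = 5/s
Solving: s = 5x/4
ds/dt = 5/4 · dx/dt = 5/4 · 4 = 5 ft/s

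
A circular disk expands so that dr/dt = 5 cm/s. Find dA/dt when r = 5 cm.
50π cm²/s

A = πr²
dA/dt = 2πr · dr/dt = 2π(5)(5) = 50π cm²/s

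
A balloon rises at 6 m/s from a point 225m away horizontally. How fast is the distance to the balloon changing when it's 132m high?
264√7561/7561 ≈ 3.036 m/s

z² = 225² + y²
z = √(225² + 132²) = 3√7561
dz/dt = y/z · dy/dt = 132/(3√7561) · 6 = 264√7561/7561 ≈ 3.036 m/s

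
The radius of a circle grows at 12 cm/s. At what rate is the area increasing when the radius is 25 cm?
600π cm²/s

A = πr²
dA/dt = 2πr · dr/dt = 2π(25)(12) = 600π cm²/s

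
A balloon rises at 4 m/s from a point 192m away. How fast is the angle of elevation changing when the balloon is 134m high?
0.014009 rad/s

tan(θ) = y/192
sec²(θ) · dθ/dt = (1/192) · dy/dt
dθ/dt = cos²(θ)/192 · 4 = 192/(192² + 134²) · 4
dθ/dt = 0.014009 rad/s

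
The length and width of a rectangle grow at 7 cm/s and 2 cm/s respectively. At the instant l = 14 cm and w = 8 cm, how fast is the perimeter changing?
18 cm/s

P = 2(l + w)
dP/dt = 2(dl/dt + dw/dt) = 2(7 + 2) = 18 cm/s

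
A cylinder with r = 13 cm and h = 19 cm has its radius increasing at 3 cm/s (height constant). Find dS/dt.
270π cm²/s

S = 2πrh + 2πr² (lateral + bases)
dS/dt = (2πh + 4πr)·dr/dt = (2π·19 + 4π·13)·3
= 270π cm²/s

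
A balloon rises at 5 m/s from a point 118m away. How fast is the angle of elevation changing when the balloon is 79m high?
0.029259 rad/s

tan(θ) = y/118
sec²(θ) · dθ/dt = (1/118) · dy/dt
dθ/dt = cos²(θ)/118 · 5 = 118/(118² + 79²) · 5
dθ/dt = 0.029259 rad/s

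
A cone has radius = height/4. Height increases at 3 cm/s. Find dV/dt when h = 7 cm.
147π/16 cm³/s

V = (1/3)π(h/4)²h = πh³/48
dV/dt = πh²/16 · 3
At h = 7: dV/dt = 147π/16 cm³/s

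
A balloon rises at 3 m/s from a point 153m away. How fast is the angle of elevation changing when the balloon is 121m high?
0.012063 rad/s

tan(θ) = y/153
sec²(θ) · dθ/dt = (1/153) · dy/dt
dθ/dt = cos²(θ)/153 · 3 = 153/(153² + 121²) · 3
dθ/dt = 0.012063 rad/s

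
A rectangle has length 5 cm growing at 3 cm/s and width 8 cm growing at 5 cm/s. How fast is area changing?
49 cm²/s

A = lw
dA/dt = w·dl/dt + l·dw/dt = 8·3 + 5·5 = 49 cm²/s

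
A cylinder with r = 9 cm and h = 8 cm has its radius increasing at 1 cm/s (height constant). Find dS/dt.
52π cm²/s

S = 2πrh + 2πr² (lateral + bases)
dS/dt = (2πh + 4πr)·dr/dt = (2π·8 + 4π·9)·1
= 52π cm²/s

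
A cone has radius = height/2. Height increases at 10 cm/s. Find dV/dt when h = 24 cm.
1440π cm³/s

V = (1/3)π(h/2)²h = πh³/12
dV/dt = πh²/4 · 10
At h = 24: dV/dt = 1440π cm³/s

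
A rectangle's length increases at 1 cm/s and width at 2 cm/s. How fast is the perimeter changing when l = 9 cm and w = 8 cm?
6 cm/s

P = 2(l + w)
dP/dt = 2(dl/dt + dw/dt) = 2(1 + 2) = 6 cm/s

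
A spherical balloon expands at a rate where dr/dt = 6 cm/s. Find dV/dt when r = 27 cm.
17496π cm³/s

V = (4/3)πr³
dV/dt = dV/dr · dr/dt = 4πr² · 6
At r = 27: dV/dt = 17496π cm³/s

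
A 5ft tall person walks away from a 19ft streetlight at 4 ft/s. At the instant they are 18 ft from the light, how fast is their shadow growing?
10/7 ft/s

By similar triangles: 19/(x+s) = 5/s
Solving: s = 5x/14
ds/dt = 5/14 · dx/dt = 5/14 · 4 = 10/7 ft/s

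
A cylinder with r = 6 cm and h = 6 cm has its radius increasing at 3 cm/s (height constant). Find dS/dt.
108π cm²/s

S = 2πrh + 2πr² (lateral + bases)
dS/dt = (2πh + 4πr)·dr/dt = (2π·6 + 4π·6)·3
= 108π cm²/s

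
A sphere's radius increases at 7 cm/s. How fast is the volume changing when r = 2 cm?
112π cm³/s

V = (4/3)πr³
dV/dt = dV/dr · dr/dt = 4πr² · 7
At r = 2: dV/dt = 112π cm³/s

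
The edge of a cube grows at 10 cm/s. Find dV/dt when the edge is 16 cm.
7680 cm³/s

V = s³
dV/dt = 3s² · ds/dt = 3·16²·10 = 7680 cm³/s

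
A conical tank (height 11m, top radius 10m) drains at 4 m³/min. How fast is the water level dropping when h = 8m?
121/(1600π) ≈ 0.02407 m/min

r/h = 10/11, so r = (10/11)h
V = (1/3)πr²h = (1/3)π((10/11)h)²h = (100/363)πh³
dV/dh = (100/121)πh²
dh/dt = (dV/dt)/(dV/dh) = -4/((100/121)π·8²) = -121/(1600π) m/min
The level is dropping at 121/(1600π) ≈ 0.02407 m/min.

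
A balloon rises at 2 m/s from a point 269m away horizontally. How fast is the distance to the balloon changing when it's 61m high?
61√76082/38041 ≈ 0.4423 m/s

z² = 269² + y²
z = √(269² + 61²) = √76082
dz/dt = y/z · dy/dt = 61/√76082 · 2 = 61√76082/38041 ≈ 0.4423 m/s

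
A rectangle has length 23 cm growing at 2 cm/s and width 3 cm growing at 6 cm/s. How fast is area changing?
144 cm²/s

A = lw
dA/dt = w·dl/dt + l·dw/dt = 3·2 + 23·6 = 144 cm²/s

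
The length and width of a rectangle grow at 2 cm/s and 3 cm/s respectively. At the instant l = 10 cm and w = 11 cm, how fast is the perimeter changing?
10 cm/s

P = 2(l + w)
dP/dt = 2(dl/dt + dw/dt) = 2(2 + 3) = 10 cm/s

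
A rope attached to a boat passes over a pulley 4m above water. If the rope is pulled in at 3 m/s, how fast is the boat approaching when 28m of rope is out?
7√3/4 ≈ 3.031 m/s

rope² = x² + 4²
x = √(28² - 4²) = 16√3
dx/dt = (rope/x) · d(rope)/dt = (28/(16√3)) · (-3) = -7√3/4 m/s
The boat approaches at 7√3/4 ≈ 3.031 m/s.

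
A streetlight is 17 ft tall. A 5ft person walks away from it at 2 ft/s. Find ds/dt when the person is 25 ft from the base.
5/6 ft/s

By similar triangles: 17/(x+s) = 5/s
Solving: s = 5x/12
ds/dt = 5/12 · dx/dt = 5/12 · 2 = 5/6 ft/s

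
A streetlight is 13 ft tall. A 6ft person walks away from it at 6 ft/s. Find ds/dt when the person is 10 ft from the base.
36/7 ft/s

By similar triangles: 13/(x+s) = 6/s
Solving: s = 6x/7
ds/dt = 6/7 · dx/dt = 6/7 · 6 = 36/7 ft/s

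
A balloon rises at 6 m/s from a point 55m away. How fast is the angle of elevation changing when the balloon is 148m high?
0.013238 rad/s

tan(θ) = y/55
sec²(θ) · dθ/dt = (1/55) · dy/dt
dθ/dt = cos²(θ)/55 · 6 = 55/(55² + 148²) · 6
dθ/dt = 0.013238 rad/s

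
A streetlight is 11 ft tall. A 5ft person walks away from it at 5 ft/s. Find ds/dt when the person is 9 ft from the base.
25/6 ft/s

By similar triangles: 11/(x+s) = 5/s
Solving: s = 5x/6
ds/dt = 5/6 · dx/dt = 5/6 · 5 = 25/6 ft/s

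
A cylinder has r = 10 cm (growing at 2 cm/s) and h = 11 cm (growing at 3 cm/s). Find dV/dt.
740π cm³/s

V = πr²h
dV/dt = 2πrh·dr/dt + πr²·dh/dt
= 2π(10)(11)(2) + π(10)²(3)
= 740π cm³/s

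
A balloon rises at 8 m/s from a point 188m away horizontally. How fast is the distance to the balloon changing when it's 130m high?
520√13061/13061 ≈ 4.55 m/s

z² = 188² + y²
z = √(188² + 130²) = 2√13061
dz/dt = y/z · dy/dt = 130/(2√13061) · 8 = 520√13061/13061 ≈ 4.55 m/s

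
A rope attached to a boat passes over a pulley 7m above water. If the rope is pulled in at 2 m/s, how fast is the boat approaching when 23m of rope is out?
23√30/60 ≈ 2.1 m/s

rope² = x² + 7²
x = √(23² - 7²) = 4√30
dx/dt = (rope/x) · d(rope)/dt = (23/(4√30)) · (-2) = -23√30/60 m/s
The boat approaches at 23√30/60 ≈ 2.1 m/s.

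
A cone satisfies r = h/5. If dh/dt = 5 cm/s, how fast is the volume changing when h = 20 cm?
80π cm³/s

V = (1/3)π(h/5)²h = πh³/75
dV/dt = πh²/25 · 5
At h = 20: dV/dt = 80π cm³/s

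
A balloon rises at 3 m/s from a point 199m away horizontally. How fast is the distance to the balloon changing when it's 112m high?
336√52145/52145 ≈ 1.471 m/s

z² = 199² + y²
z = √(199² + 112²) = √52145
dz/dt = y/z · dy/dt = 112/√52145 · 3 = 336√52145/52145 ≈ 1.471 m/s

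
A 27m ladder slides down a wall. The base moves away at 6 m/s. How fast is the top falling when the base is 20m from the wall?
120√329/329 ≈ 6.616 m/s

x² + y² = 27²
2x·dx/dt + 2y·dy/dt = 0
dy/dt = -x/y · dx/dt = -20/√329 · 6 = -120√329/329 m/s
The top is descending at 120√329/329 ≈ 6.616 m/s.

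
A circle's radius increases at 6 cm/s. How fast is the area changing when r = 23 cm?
276π cm²/s

A = πr²
dA/dt = 2πr · dr/dt = 2π(23)(6) = 276π cm²/s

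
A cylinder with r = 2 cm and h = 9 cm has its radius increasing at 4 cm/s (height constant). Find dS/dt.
104π cm²/s

S = 2πrh + 2πr² (lateral + bases)
dS/dt = (2πh + 4πr)·dr/dt = (2π·9 + 4π·2)·4
= 104π cm²/s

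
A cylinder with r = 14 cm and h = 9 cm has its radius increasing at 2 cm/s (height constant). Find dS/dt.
148π cm²/s

S = 2πrh + 2πr² (lateral + bases)
dS/dt = (2πh + 4πr)·dr/dt = (2π·9 + 4π·14)·2
= 148π cm²/s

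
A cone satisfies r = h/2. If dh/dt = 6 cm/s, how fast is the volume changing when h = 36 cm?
1944π cm³/s

V = (1/3)π(h/2)²h = πh³/12
dV/dt = πh²/4 · 6
At h = 36: dV/dt = 1944π cm³/s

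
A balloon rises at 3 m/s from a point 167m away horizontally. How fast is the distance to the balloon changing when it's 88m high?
264√35633/35633 ≈ 1.399 m/s

z² = 167² + y²
z = √(167² + 88²) = √35633
dz/dt = y/z · dy/dt = 88/√35633 · 3 = 264√35633/35633 ≈ 1.399 m/s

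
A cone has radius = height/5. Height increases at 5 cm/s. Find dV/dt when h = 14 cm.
196π/5 cm³/s

V = (1/3)π(h/5)²h = πh³/75
dV/dt = πh²/25 · 5
At h = 14: dV/dt = 196π/5 cm³/s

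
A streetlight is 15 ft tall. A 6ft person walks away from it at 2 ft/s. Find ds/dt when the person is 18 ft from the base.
4/3 ft/s

By similar triangles: 15/(x+s) = 6/s
Solving: s = 6x/9
ds/dt = 6/9 · dx/dt = 2/3 · 2 = 4/3 ft/s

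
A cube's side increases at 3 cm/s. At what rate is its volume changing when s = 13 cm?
1521 cm³/s

V = s³
dV/dt = 3s² · ds/dt = 3·13²·3 = 1521 cm³/s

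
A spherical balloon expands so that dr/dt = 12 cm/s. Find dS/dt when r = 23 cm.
2208π cm²/s

S = 4πr²
dS/dt = dS/dr · dr/dt = 8πr · 12
At r = 23: dS/dt = 2208π cm²/s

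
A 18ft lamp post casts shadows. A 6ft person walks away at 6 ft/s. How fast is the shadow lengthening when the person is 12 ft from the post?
3 ft/s

By similar triangles: 18/(x+s) = 6/s
Solving: s = 6x/12
ds/dt = 6/12 · dx/dt = 1/2 · 6 = 3 ft/s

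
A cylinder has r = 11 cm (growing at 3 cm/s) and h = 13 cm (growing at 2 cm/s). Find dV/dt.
1100π cm³/s

V = πr²h
dV/dt = 2πrh·dr/dt + πr²·dh/dt
= 2π(11)(13)(3) + π(11)²(2)
= 1100π cm³/s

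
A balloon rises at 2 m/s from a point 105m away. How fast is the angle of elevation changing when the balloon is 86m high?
0.0114 rad/s

tan(θ) = y/105
sec²(θ) · dθ/dt = (1/105) · dy/dt
dθ/dt = cos²(θ)/105 · 2 = 105/(105² + 86²) · 2
dθ/dt = 0.0114 rad/s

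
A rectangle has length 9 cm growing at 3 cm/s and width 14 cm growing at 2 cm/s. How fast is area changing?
60 cm²/s

A = lw
dA/dt = w·dl/dt + l·dw/dt = 14·3 + 9·2 = 60 cm²/s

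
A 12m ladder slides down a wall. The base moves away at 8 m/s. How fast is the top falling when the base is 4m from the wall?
2√2 ≈ 2.828 m/s

x² + y² = 12²
2x·dx/dt + 2y·dy/dt = 0
dy/dt = -x/y · dx/dt = -4/(8√2) · 8 = -2√2 m/s
The top is descending at 2√2 ≈ 2.828 m/s.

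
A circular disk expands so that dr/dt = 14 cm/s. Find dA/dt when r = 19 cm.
532π cm²/s

A = πr²
dA/dt = 2πr · dr/dt = 2π(19)(14) = 532π cm²/s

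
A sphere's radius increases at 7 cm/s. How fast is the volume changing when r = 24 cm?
16128π cm³/s

V = (4/3)πr³
dV/dt = dV/dr · dr/dt = 4πr² · 7
At r = 24: dV/dt = 16128π cm³/s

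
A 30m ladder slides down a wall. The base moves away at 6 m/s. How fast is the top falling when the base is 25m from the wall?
30√11/11 ≈ 9.045 m/s

x² + y² = 30²
2x·dx/dt + 2y·dy/dt = 0
dy/dt = -x/y · dx/dt = -25/(5√11) · 6 = -30√11/11 m/s
The top is descending at 30√11/11 ≈ 9.045 m/s.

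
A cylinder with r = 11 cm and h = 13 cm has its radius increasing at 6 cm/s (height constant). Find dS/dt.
420π cm²/s

S = 2πrh + 2πr² (lateral + bases)
dS/dt = (2πh + 4πr)·dr/dt = (2π·13 + 4π·11)·6
= 420π cm²/s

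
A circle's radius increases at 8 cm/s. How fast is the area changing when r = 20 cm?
320π cm²/s

A = πr²
dA/dt = 2πr · dr/dt = 2π(20)(8) = 320π cm²/s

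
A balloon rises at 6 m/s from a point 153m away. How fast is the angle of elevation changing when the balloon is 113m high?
0.025375 rad/s

tan(θ) = y/153
sec²(θ) · dθ/dt = (1/153) · dy/dt
dθ/dt = cos²(θ)/153 · 6 = 153/(153² + 113²) · 6
dθ/dt = 0.025375 rad/s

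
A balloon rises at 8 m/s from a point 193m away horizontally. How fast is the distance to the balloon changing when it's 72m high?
576√42433/42433 ≈ 2.796 m/s

z² = 193² + y²
z = √(193² + 72²) = √42433
dz/dt = y/z · dy/dt = 72/√42433 · 8 = 576√42433/42433 ≈ 2.796 m/s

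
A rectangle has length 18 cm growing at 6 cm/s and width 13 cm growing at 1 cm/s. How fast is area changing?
96 cm²/s

A = lw
dA/dt = w·dl/dt + l·dw/dt = 13·6 + 18·1 = 96 cm²/s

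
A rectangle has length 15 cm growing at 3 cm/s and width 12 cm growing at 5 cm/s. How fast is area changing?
111 cm²/s

A = lw
dA/dt = w·dl/dt + l·dw/dt = 12·3 + 15·5 = 111 cm²/s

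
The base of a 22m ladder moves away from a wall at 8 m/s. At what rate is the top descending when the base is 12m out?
48√85/85 ≈ 5.206 m/s

x² + y² = 22²
2x·dx/dt + 2y·dy/dt = 0
dy/dt = -x/y · dx/dt = -12/(2√85) · 8 = -48√85/85 m/s
The top is descending at 48√85/85 ≈ 5.206 m/s.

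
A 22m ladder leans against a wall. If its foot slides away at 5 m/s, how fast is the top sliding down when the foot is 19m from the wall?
95√123/123 ≈ 8.566 m/s

x² + y² = 22²
2x·dx/dt + 2y·dy/dt = 0
dy/dt = -x/y · dx/dt = -19/√123 · 5 = -95√123/123 m/s
The top is descending at 95√123/123 ≈ 8.566 m/s.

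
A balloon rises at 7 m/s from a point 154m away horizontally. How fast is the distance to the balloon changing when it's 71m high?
497√28757/28757 ≈ 2.931 m/s

z² = 154² + y²
z = √(154² + 71²) = √28757
dz/dt = y/z · dy/dt = 71/√28757 · 7 = 497√28757/28757 ≈ 2.931 m/s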